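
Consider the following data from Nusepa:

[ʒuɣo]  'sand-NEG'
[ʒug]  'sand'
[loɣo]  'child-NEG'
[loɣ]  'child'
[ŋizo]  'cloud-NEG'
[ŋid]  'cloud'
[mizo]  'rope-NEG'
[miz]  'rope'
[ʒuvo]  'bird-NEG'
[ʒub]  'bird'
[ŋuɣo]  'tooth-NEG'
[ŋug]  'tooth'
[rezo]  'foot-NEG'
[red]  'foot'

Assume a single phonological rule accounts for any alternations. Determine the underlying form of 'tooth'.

/ŋug/

The root 'tooth' surfaces as [ŋuɣo] and [ŋug], with a stem-final [ɣ] ~ [g] alternation.
But 'child' keeps [ɣ] in both environments ([loɣo], [loɣ]), so there is no rule changing /ɣ/ to [g] in isolation.
The underlying segment must be /g/; voiced stops become fricatives between vowels, yielding [ɣ] there.
Hence 'tooth' is /ŋug/ underlyingly.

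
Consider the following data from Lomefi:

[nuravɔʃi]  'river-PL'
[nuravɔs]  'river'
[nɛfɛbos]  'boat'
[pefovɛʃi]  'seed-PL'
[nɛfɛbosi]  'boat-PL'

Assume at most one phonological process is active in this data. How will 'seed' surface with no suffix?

The stem for 'river' ends in [s] in [nuravɔs] but [ʃ] in [nuravɔʃi].
If /s/ were underlying and a rule turned it into [ʃ] before the PL suffix, 'boat' would also alternate; but it has [s] in both [nɛfɛbos] and [nɛfɛbosi].
The underlying segment must be /ʃ/; palato-alveolar /ʃ/ becomes [s] when no front vowel follows, yielding [s] there.
From [pefovɛʃi] the stem 'seed' is /pefovɛʃ/; when no front vowel follows this yields [pefovɛs].

[pefovɛs]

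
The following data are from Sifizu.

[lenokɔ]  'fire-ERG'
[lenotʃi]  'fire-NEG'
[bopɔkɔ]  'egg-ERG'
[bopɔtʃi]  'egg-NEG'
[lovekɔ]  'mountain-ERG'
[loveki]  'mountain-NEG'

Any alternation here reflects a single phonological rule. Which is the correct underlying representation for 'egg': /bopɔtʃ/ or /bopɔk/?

The root 'egg' surfaces as [bopɔkɔ] and [bopɔtʃi], with a stem-final [k] ~ [tʃ] alternation.
Compare 'mountain', with invariant [k] in [lovekɔ] and [loveki]: an analysis with underlying /k/ and a rule producing [tʃ] before the NEG suffix would wrongly predict alternation here too.
The alternation reflects depalatalization: palato-alveolar /tʃ/ becomes [k] when no front vowel follows. /tʃ/ is underlying.

/bopɔtʃ/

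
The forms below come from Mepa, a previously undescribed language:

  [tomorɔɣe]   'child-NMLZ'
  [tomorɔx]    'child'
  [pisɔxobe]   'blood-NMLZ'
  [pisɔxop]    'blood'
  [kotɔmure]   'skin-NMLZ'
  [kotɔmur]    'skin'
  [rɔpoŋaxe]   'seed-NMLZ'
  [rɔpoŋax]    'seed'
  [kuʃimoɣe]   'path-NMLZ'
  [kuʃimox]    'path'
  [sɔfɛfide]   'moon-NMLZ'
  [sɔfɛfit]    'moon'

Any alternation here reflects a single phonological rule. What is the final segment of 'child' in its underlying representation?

'child' shows [ɣ] ~ [x] at the end of the stem ([tomorɔɣe] vs [tomorɔx]).
Compare 'seed', with invariant [x] in [rɔpoŋaxe] and [rɔpoŋax]: an analysis with underlying /x/ and a rule producing [ɣ] before the NMLZ suffix would wrongly predict alternation here too.
So /ɣ/ is underlying, and a rule of word-final obstruent devoicing — voiced obstruents become voiceless word-finally — gives [x].

/ɣ/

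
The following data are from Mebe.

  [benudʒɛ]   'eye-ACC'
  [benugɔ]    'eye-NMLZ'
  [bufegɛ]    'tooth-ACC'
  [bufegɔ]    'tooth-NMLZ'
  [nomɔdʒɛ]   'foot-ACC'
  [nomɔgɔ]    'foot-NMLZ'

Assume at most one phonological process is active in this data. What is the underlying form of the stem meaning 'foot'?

/nomɔdʒ/

The root 'foot' surfaces as [nomɔdʒɛ] and [nomɔgɔ], with a stem-final [dʒ] ~ [g] alternation.
The stem 'tooth' ([bufegɛ], [bufegɔ]) shows [g] unchanged in both environments, so [g] cannot be basic with [dʒ] derived before the ACC suffix.
So /dʒ/ is underlying, and a rule of depalatalization — palato-alveolar /dʒ/ becomes [g] when no front vowel follows — gives [g].
The underlying form of 'foot' is therefore /nomɔdʒ/.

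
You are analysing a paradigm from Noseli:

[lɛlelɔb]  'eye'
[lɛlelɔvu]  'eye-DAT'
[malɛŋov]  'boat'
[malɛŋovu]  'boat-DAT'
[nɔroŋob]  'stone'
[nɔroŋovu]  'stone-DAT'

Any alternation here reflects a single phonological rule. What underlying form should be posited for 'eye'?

/lɛlelɔb/

'eye' shows [b] ~ [v] at the end of the stem ([lɛlelɔb] vs [lɛlelɔvu]).
But 'boat' keeps [v] in both environments ([malɛŋov], [malɛŋovu]), so there is no rule changing /v/ to [b] in isolation.
Therefore /b/ is basic and [v] is derived by intervocalic spirantization (voiced stops become fricatives between vowels).
The underlying form of 'eye' is therefore /lɛlelɔb/.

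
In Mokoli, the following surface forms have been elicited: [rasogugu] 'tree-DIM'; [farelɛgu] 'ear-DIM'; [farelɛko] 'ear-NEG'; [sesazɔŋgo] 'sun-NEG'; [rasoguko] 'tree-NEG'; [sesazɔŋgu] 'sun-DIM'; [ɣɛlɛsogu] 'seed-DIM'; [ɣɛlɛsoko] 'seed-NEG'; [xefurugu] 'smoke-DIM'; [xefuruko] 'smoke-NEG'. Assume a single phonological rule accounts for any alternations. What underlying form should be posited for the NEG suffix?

The NEG suffix surfaces as [-go] and [-ko], depending on the final segment of the stem.
By contrast the DIM suffix keeps its initial [g] throughout — that segment must be underlying.
So the underlying form is /-ko/, and voiceless stops become voiced after a nasal.

/-ko/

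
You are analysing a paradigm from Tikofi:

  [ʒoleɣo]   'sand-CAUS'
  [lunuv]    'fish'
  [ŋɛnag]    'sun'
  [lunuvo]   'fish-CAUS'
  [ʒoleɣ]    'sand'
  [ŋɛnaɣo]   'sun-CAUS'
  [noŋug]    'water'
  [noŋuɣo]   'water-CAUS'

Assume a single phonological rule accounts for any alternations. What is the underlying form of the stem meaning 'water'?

The stem for 'water' ends in [g] in [noŋug] but [ɣ] in [noŋuɣo].
The stem 'sand' ([ʒoleɣ], [ʒoleɣo]) shows [ɣ] unchanged in both environments, so [ɣ] cannot be basic with [g] derived in isolation.
The underlying segment must be /g/; voiced stops become fricatives between vowels, yielding [ɣ] there.

/noŋug/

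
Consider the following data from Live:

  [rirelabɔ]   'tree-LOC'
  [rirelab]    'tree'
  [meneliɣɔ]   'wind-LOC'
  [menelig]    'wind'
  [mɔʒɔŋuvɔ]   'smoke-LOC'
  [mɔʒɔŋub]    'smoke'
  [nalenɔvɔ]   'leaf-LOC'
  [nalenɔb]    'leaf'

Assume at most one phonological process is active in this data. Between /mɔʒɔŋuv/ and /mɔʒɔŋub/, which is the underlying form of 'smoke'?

The stem for 'smoke' ends in [v] in [mɔʒɔŋuvɔ] but [b] in [mɔʒɔŋub].
But 'tree' keeps [b] in both environments ([rirelabɔ], [rirelab]), so there is no rule changing /b/ to [v] before the LOC suffix.
Therefore /v/ is basic and [b] is derived by word-final hardening (voiced fricatives become stops word-finally).

/mɔʒɔŋuv/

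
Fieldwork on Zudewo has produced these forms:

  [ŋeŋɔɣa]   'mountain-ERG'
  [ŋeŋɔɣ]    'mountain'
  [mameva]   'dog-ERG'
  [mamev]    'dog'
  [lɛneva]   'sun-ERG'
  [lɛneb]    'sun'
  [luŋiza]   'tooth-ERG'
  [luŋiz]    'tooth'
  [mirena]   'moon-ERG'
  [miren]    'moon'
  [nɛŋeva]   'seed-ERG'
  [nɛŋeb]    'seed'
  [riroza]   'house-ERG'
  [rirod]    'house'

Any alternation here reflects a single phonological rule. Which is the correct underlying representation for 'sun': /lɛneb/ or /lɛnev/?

In [lɛneva] and [lɛneb] the final segment of 'sun' alternates: [v] ~ [b].
If /v/ were underlying and a rule turned it into [b] in isolation, 'dog' would also alternate; but it has [v] in both [mameva] and [mamev].
Therefore /b/ is basic and [v] is derived by intervocalic spirantization (voiced stops become fricatives between vowels).

/lɛneb/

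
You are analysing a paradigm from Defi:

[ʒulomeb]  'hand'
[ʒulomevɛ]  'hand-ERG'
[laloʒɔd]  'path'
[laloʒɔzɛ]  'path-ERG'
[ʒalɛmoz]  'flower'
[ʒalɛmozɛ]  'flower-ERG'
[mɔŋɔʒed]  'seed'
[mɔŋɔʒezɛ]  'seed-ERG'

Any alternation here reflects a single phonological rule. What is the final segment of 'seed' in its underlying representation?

'seed' shows [d] ~ [z] at the end of the stem ([mɔŋɔʒed] vs [mɔŋɔʒezɛ]).
The stem 'flower' ([ʒalɛmoz], [ʒalɛmozɛ]) shows [z] unchanged in both environments, so [z] cannot be basic with [d] derived in isolation.
The alternation reflects intervocalic spirantization: voiced stops become fricatives between vowels. /d/ is underlying.

/d/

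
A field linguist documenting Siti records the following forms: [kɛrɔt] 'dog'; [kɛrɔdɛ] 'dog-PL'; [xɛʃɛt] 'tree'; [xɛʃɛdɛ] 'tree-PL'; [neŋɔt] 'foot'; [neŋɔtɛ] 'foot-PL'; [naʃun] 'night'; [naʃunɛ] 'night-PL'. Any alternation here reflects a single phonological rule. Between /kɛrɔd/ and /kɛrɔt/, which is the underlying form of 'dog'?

/kɛrɔd/

The stem for 'dog' ends in [t] in [kɛrɔt] but [d] in [kɛrɔdɛ].
Compare 'foot', with invariant [t] in [neŋɔt] and [neŋɔtɛ]: an analysis with underlying /t/ and a rule producing [d] before the PL suffix would wrongly predict alternation here too.
Therefore /d/ is basic and [t] is derived by word-final obstruent devoicing (voiced obstruents become voiceless word-finally).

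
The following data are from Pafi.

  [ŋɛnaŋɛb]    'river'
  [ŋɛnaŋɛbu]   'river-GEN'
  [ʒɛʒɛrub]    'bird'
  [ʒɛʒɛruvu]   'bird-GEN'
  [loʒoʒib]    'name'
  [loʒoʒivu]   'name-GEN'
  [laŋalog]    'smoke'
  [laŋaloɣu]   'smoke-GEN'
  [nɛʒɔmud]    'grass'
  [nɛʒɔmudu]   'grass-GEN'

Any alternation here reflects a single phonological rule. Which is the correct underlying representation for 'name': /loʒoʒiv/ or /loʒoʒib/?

/loʒoʒiv/

In [loʒoʒib] and [loʒoʒivu] the final segment of 'name' alternates: [b] ~ [v].
Compare 'river', with invariant [b] in [ŋɛnaŋɛb] and [ŋɛnaŋɛbu]: an analysis with underlying /b/ and a rule producing [v] before the GEN suffix would wrongly predict alternation here too.
The alternation reflects word-final hardening: voiced fricatives become stops word-finally. /v/ is underlying.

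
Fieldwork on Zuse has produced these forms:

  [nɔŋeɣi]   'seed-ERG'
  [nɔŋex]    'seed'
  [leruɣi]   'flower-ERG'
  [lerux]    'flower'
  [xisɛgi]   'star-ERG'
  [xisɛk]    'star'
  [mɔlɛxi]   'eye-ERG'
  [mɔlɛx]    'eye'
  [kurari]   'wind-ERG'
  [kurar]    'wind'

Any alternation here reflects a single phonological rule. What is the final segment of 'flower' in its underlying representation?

/ɣ/

In [leruɣi] and [lerux] the final segment of 'flower' alternates: [ɣ] ~ [x].
But 'eye' keeps [x] in both environments ([mɔlɛxi], [mɔlɛx]), so there is no rule changing /x/ to [ɣ] before the ERG suffix.
So /ɣ/ is underlying, and a rule of word-final obstruent devoicing — voiced obstruents become voiceless word-finally — gives [x].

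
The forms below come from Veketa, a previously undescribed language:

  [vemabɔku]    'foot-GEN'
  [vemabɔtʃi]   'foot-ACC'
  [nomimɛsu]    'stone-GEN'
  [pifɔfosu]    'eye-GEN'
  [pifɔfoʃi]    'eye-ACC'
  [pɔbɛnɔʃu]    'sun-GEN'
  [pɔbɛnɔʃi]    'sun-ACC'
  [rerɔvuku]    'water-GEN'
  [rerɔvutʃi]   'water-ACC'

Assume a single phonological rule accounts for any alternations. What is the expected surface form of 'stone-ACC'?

In [pifɔfosu] and [pifɔfoʃi] the final segment of 'eye' alternates: [s] ~ [ʃ].
The stem 'sun' ([pɔbɛnɔʃu], [pɔbɛnɔʃi]) shows [ʃ] unchanged in both environments, so [ʃ] cannot be basic with [s] derived before the GEN suffix.
So /s/ is underlying, and a rule of palatalization before a front vowel — /k/ and /s/ become palato-alveolar [tʃ] and [ʃ] before a front vowel — gives [ʃ].
The one attested form of 'stone', [nomimɛsu], shows underlying /nomimɛs/. Applying the same rule before a front vowel gives [nomimɛʃi].

[nomimɛʃi]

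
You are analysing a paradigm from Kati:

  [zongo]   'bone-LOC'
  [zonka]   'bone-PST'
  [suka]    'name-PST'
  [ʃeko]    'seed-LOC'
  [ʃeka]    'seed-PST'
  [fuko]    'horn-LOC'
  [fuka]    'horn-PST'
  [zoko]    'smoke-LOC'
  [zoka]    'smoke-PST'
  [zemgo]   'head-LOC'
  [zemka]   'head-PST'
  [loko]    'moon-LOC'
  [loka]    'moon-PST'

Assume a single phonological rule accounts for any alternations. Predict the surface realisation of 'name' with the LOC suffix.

[suko]

The LOC morpheme has two allomorphs, [-go] and [-ko].
The PST suffix, which begins with [k], is invariant after every stem; so [k] is not altered by any rule here.
The LOC suffix is therefore /-go/ underlyingly, with post-vocalic devoicing: voiced stops become voiceless after a vowel.
After 'name', which ends in a vowel, the suffix surfaces as [-ko], giving [suko].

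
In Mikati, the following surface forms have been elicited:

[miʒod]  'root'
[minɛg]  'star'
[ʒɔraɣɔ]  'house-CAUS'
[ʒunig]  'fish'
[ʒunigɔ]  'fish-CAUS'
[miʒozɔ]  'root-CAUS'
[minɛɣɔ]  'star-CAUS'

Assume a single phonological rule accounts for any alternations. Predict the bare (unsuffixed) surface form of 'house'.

[ʒɔrag]

The root 'star' surfaces as [minɛg] and [minɛɣɔ], with a stem-final [g] ~ [ɣ] alternation.
The stem 'fish' ([ʒunig], [ʒunigɔ]) shows [g] unchanged in both environments, so [g] cannot be basic with [ɣ] derived before the CAUS suffix.
Therefore /ɣ/ is basic and [g] is derived by word-final hardening (voiced fricatives become stops word-finally).
The one attested form of 'house', [ʒɔraɣɔ], shows underlying /ʒɔraɣ/. Applying the same rule word-finally gives [ʒɔrag].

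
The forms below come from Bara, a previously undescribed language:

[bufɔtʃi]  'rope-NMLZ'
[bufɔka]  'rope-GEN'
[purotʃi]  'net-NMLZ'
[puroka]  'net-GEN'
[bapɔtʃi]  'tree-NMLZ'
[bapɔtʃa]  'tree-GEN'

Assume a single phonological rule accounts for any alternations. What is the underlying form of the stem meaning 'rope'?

The root 'rope' surfaces as [bufɔtʃi] and [bufɔka], with a stem-final [tʃ] ~ [k] alternation.
If /tʃ/ were underlying and a rule turned it into [k] before the GEN suffix, 'tree' would also alternate; but it has [tʃ] in both [bapɔtʃi] and [bapɔtʃa].
The alternation reflects palatalization before a front vowel: /k/ becomes palato-alveolar [tʃ] before a front vowel. /k/ is underlying.

/bufɔk/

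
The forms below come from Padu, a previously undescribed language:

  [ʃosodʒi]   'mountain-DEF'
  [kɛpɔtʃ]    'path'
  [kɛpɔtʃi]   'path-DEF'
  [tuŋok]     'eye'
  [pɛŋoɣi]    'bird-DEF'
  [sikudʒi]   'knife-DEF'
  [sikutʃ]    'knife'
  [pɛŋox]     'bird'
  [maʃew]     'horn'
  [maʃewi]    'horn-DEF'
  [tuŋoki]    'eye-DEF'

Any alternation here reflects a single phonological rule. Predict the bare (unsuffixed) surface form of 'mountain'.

'knife' shows [dʒ] ~ [tʃ] at the end of the stem ([sikudʒi] vs [sikutʃ]).
The stem 'path' ([kɛpɔtʃi], [kɛpɔtʃ]) shows [tʃ] unchanged in both environments, so [tʃ] cannot be basic with [dʒ] derived before the DEF suffix.
So /dʒ/ is underlying, and a rule of word-final obstruent devoicing — voiced obstruents become voiceless word-finally — gives [tʃ].
From [ʃosodʒi] the stem 'mountain' is /ʃosodʒ/; word-finally this yields [ʃosotʃ].

[ʃosotʃ]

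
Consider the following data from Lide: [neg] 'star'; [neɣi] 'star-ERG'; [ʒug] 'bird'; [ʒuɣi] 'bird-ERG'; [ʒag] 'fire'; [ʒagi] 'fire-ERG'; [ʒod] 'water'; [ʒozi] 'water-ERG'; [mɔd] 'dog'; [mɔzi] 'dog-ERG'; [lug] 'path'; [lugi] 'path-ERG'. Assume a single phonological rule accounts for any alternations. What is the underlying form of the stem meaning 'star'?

/neɣ/

In [neg] and [neɣi] the final segment of 'star' alternates: [g] ~ [ɣ].
Compare 'fire', with invariant [g] in [ʒag] and [ʒagi]: an analysis with underlying /g/ and a rule producing [ɣ] before the ERG suffix would wrongly predict alternation here too.
So /ɣ/ is underlying, and a rule of word-final hardening — voiced fricatives become stops word-finally — gives [g].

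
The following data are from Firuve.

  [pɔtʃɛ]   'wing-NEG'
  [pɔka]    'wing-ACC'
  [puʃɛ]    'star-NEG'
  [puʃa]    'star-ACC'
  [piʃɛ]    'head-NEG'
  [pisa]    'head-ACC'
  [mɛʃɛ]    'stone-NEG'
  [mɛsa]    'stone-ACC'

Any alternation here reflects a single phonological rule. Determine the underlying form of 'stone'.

The root 'stone' surfaces as [mɛʃɛ] and [mɛsa], with a stem-final [ʃ] ~ [s] alternation.
But 'star' keeps [ʃ] in both environments ([puʃɛ], [puʃa]), so there is no rule changing /ʃ/ to [s] before the ACC suffix.
So /s/ is underlying, and a rule of palatalization before a front vowel — /k/ and /s/ become palato-alveolar [tʃ] and [ʃ] before a front vowel — gives [ʃ].

/mɛs/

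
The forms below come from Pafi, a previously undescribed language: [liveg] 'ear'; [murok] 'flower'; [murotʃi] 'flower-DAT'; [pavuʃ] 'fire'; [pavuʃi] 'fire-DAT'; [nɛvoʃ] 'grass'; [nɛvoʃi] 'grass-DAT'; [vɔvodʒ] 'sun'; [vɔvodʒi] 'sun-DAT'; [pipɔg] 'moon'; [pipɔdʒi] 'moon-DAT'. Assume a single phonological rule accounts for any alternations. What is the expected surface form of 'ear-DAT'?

The root 'moon' surfaces as [pipɔg] and [pipɔdʒi], with a stem-final [g] ~ [dʒ] alternation.
Compare 'sun', with invariant [dʒ] in [vɔvodʒ] and [vɔvodʒi]: an analysis with underlying /dʒ/ and a rule producing [g] in isolation would wrongly predict alternation here too.
Therefore /g/ is basic and [dʒ] is derived by palatalization before a front vowel (/k/ and /g/ become palato-alveolar [tʃ] and [dʒ] before a front vowel).
From [liveg] the stem 'ear' is /liveg/; before a front vowel this yields [livedʒi].

[livedʒi]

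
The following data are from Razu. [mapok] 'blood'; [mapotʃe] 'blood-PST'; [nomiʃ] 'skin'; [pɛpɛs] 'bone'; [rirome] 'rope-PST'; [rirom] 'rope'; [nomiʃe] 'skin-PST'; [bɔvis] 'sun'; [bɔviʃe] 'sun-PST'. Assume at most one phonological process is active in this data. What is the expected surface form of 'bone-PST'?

[pɛpɛʃe]

The root 'sun' surfaces as [bɔvis] and [bɔviʃe], with a stem-final [s] ~ [ʃ] alternation.
The stem 'skin' ([nomiʃ], [nomiʃe]) shows [ʃ] unchanged in both environments, so [ʃ] cannot be basic with [s] derived in isolation.
The underlying segment must be /s/; /k/ and /s/ become palato-alveolar [tʃ] and [ʃ] before a front vowel, yielding [ʃ] there.
The one attested form of 'bone', [pɛpɛs], shows underlying /pɛpɛs/. Applying the same rule before a front vowel gives [pɛpɛʃe].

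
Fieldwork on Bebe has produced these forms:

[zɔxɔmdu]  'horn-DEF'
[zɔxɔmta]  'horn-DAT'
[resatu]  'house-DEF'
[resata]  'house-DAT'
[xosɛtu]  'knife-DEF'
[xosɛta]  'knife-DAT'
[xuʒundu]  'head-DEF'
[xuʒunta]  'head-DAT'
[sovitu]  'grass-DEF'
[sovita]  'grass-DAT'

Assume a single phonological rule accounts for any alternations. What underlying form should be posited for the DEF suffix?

The DEF suffix surfaces as [-du] and [-tu], depending on the final segment of the stem.
The DAT suffix, which begins with [t], is invariant after every stem; so [t] is not altered by any rule here.
The DEF suffix is therefore /-du/ underlyingly, with post-vocalic devoicing: voiced stops become voiceless after a vowel.

/-du/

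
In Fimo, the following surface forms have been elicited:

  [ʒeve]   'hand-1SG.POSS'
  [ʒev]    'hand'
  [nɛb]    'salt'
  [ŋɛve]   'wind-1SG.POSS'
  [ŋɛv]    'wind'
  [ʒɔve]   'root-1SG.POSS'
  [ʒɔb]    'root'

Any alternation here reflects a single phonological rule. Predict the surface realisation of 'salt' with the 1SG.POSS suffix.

The stem for 'root' ends in [v] in [ʒɔve] but [b] in [ʒɔb].
The stem 'hand' ([ʒeve], [ʒev]) shows [v] unchanged in both environments, so [v] cannot be basic with [b] derived in isolation.
The underlying segment must be /b/; voiced stops become fricatives between vowels, yielding [v] there.
The one attested form of 'salt', [nɛb], shows underlying /nɛb/. Applying the same rule between vowels gives [nɛve].

[nɛve]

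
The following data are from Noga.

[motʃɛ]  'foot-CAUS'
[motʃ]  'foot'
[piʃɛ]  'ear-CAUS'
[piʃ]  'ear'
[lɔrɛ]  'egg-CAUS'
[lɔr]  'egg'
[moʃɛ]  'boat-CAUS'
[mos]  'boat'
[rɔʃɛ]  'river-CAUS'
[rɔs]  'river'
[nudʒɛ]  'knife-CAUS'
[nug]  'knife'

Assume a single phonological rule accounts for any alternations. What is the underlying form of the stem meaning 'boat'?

/mos/

The root 'boat' surfaces as [moʃɛ] and [mos], with a stem-final [ʃ] ~ [s] alternation.
The stem 'ear' ([piʃɛ], [piʃ]) shows [ʃ] unchanged in both environments, so [ʃ] cannot be basic with [s] derived in isolation.
Therefore /s/ is basic and [ʃ] is derived by palatalization before a front vowel (/g/ and /s/ become palato-alveolar [dʒ] and [ʃ] before a front vowel).
So 'boat' = /mos/.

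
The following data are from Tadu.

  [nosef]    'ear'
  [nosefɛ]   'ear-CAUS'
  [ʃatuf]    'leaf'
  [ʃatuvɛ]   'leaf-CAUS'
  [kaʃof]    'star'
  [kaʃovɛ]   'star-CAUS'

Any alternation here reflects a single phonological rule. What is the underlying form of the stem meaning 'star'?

'star' shows [f] ~ [v] at the end of the stem ([kaʃof] vs [kaʃovɛ]).
The stem 'ear' ([nosef], [nosefɛ]) shows [f] unchanged in both environments, so [f] cannot be basic with [v] derived before the CAUS suffix.
So /v/ is underlying, and a rule of word-final obstruent devoicing — voiced obstruents become voiceless word-finally — gives [f].
Hence 'star' is /kaʃov/ underlyingly.

/kaʃov/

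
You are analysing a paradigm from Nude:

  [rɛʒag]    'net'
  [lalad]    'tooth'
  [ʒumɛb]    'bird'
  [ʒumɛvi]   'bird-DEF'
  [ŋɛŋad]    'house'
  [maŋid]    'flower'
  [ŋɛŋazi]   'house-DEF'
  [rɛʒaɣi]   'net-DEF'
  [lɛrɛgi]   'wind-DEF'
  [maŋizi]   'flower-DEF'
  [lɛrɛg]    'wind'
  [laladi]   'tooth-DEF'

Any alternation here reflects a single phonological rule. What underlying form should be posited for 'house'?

/ŋɛŋaz/

In [ŋɛŋazi] and [ŋɛŋad] the final segment of 'house' alternates: [z] ~ [d].
If /d/ were underlying and a rule turned it into [z] before the DEF suffix, 'tooth' would also alternate; but it has [d] in both [laladi] and [lalad].
So /z/ is underlying, and a rule of word-final hardening — voiced fricatives become stops word-finally — gives [d].
The underlying form of 'house' is therefore /ŋɛŋaz/.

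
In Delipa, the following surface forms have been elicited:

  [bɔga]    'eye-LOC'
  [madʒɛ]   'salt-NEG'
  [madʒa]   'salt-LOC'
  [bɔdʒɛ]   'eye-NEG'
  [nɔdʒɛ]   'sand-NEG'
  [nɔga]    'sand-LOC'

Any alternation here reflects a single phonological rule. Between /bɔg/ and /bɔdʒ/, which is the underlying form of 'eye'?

The root 'eye' surfaces as [bɔga] and [bɔdʒɛ], with a stem-final [g] ~ [dʒ] alternation.
The stem 'salt' ([madʒa], [madʒɛ]) shows [dʒ] unchanged in both environments, so [dʒ] cannot be basic with [g] derived before the LOC suffix.
The alternation reflects palatalization before a front vowel: /g/ becomes palato-alveolar [dʒ] before a front vowel. /g/ is underlying.

/bɔg/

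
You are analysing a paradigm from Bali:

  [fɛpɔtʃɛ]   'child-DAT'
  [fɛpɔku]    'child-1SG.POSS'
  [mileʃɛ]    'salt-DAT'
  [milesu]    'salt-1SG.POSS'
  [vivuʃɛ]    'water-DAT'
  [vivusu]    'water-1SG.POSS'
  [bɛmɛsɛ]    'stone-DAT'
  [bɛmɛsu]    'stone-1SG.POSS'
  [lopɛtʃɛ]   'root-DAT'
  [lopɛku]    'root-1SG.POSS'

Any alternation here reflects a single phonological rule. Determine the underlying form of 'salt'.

In [mileʃɛ] and [milesu] the final segment of 'salt' alternates: [ʃ] ~ [s].
If /s/ were underlying and a rule turned it into [ʃ] before the DAT suffix, 'stone' would also alternate; but it has [s] in both [bɛmɛsɛ] and [bɛmɛsu].
The alternation reflects depalatalization: palato-alveolar /tʃ/ and /ʃ/ become [k] and [s] when no front vowel follows. /ʃ/ is underlying.

/mileʃ/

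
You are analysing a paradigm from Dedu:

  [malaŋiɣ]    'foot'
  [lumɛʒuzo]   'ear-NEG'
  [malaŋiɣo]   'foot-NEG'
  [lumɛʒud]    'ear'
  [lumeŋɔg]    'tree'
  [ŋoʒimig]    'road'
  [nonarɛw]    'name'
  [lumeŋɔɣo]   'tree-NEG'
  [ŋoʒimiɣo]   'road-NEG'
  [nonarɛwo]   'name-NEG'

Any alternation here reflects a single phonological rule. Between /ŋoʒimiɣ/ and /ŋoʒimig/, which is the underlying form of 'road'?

/ŋoʒimig/

The root 'road' surfaces as [ŋoʒimig] and [ŋoʒimiɣo], with a stem-final [g] ~ [ɣ] alternation.
Compare 'foot', with invariant [ɣ] in [malaŋiɣ] and [malaŋiɣo]: an analysis with underlying /ɣ/ and a rule producing [g] in isolation would wrongly predict alternation here too.
The alternation reflects intervocalic spirantization: voiced stops become fricatives between vowels. /g/ is underlying.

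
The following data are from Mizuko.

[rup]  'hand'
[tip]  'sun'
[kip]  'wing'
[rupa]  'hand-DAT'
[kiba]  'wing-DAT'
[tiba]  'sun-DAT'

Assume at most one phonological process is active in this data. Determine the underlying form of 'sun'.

/tib/

The stem for 'sun' ends in [p] in [tip] but [b] in [tiba].
Compare 'hand', with invariant [p] in [rup] and [rupa]: an analysis with underlying /p/ and a rule producing [b] before the DAT suffix would wrongly predict alternation here too.
Therefore /b/ is basic and [p] is derived by word-final obstruent devoicing (voiced obstruents become voiceless word-finally).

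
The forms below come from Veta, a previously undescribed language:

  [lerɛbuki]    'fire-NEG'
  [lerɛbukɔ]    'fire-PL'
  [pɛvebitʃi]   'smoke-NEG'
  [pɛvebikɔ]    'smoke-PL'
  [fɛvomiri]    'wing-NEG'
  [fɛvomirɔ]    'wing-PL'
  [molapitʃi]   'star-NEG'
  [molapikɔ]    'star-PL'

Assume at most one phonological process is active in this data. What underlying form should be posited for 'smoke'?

/pɛvebitʃ/

The root 'smoke' surfaces as [pɛvebitʃi] and [pɛvebikɔ], with a stem-final [tʃ] ~ [k] alternation.
Compare 'fire', with invariant [k] in [lerɛbuki] and [lerɛbukɔ]: an analysis with underlying /k/ and a rule producing [tʃ] before the NEG suffix would wrongly predict alternation here too.
The alternation reflects depalatalization: palato-alveolar /tʃ/ becomes [k] when no front vowel follows. /tʃ/ is underlying.
So 'smoke' = /pɛvebitʃ/.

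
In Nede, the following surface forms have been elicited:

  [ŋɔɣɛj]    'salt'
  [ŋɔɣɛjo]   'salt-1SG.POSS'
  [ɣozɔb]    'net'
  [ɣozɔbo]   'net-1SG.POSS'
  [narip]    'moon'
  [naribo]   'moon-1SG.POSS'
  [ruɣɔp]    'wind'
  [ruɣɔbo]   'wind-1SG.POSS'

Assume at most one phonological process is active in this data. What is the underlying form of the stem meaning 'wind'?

The stem for 'wind' ends in [p] in [ruɣɔp] but [b] in [ruɣɔbo].
Compare 'net', with invariant [b] in [ɣozɔb] and [ɣozɔbo]: an analysis with underlying /b/ and a rule producing [p] in isolation would wrongly predict alternation here too.
The underlying segment must be /p/; voiceless stops become voiced between vowels, yielding [b] there.

/ruɣɔp/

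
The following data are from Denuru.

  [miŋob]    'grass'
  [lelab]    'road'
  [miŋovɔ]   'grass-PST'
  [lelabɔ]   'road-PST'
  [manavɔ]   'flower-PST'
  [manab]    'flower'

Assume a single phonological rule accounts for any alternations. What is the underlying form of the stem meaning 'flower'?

/manav/

In [manavɔ] and [manab] the final segment of 'flower' alternates: [v] ~ [b].
The stem 'road' ([lelabɔ], [lelab]) shows [b] unchanged in both environments, so [b] cannot be basic with [v] derived before the PST suffix.
Therefore /v/ is basic and [b] is derived by word-final hardening (voiced fricatives become stops word-finally).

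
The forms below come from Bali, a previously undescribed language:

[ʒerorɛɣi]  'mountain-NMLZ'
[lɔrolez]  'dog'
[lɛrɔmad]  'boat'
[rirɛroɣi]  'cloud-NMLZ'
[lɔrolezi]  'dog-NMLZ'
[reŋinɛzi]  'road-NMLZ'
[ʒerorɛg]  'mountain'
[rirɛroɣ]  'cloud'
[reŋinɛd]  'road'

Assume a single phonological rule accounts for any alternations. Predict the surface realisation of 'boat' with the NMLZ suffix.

'road' shows [z] ~ [d] at the end of the stem ([reŋinɛzi] vs [reŋinɛd]).
But 'dog' keeps [z] in both environments ([lɔrolezi], [lɔrolez]), so there is no rule changing /z/ to [d] in isolation.
The underlying segment must be /d/; voiced stops become fricatives between vowels, yielding [z] there.
From [lɛrɔmad] the stem 'boat' is /lɛrɔmad/; between vowels this yields [lɛrɔmazi].

[lɛrɔmazi]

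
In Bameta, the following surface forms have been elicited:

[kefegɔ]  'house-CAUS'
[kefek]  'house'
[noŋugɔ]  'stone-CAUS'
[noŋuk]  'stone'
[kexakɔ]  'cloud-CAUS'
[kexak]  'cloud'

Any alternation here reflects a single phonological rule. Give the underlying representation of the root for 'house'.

/kefeg/

The stem for 'house' ends in [g] in [kefegɔ] but [k] in [kefek].
If /k/ were underlying and a rule turned it into [g] before the CAUS suffix, 'cloud' would also alternate; but it has [k] in both [kexakɔ] and [kexak].
So /g/ is underlying, and a rule of word-final obstruent devoicing — voiced obstruents become voiceless word-finally — gives [k].
So 'house' = /kefeg/.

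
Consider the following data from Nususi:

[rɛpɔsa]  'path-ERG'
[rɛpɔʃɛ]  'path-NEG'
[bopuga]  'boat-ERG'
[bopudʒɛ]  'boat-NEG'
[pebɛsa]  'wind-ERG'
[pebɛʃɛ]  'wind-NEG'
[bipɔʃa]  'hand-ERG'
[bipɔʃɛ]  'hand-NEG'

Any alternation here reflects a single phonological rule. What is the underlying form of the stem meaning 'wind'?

/pebɛs/

'wind' shows [s] ~ [ʃ] at the end of the stem ([pebɛsa] vs [pebɛʃɛ]).
If /ʃ/ were underlying and a rule turned it into [s] before the ERG suffix, 'hand' would also alternate; but it has [ʃ] in both [bipɔʃa] and [bipɔʃɛ].
The underlying segment must be /s/; /g/ and /s/ become palato-alveolar [dʒ] and [ʃ] before a front vowel, yielding [ʃ] there.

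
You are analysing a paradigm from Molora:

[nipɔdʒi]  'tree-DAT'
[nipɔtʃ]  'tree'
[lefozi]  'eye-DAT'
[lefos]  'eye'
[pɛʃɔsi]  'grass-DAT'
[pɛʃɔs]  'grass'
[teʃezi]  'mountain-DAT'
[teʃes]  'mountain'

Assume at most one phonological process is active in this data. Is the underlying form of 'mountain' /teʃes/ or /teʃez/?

/teʃez/

'mountain' shows [z] ~ [s] at the end of the stem ([teʃezi] vs [teʃes]).
Compare 'grass', with invariant [s] in [pɛʃɔsi] and [pɛʃɔs]: an analysis with underlying /s/ and a rule producing [z] before the DAT suffix would wrongly predict alternation here too.
Therefore /z/ is basic and [s] is derived by word-final obstruent devoicing (voiced obstruents become voiceless word-finally).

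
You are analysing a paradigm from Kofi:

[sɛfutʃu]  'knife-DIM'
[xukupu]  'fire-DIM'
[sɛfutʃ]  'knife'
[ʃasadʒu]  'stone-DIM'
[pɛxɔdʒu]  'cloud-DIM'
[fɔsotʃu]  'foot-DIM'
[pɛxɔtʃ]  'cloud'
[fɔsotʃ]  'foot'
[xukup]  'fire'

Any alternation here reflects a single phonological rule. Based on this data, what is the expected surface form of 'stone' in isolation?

[ʃasatʃ]

'cloud' shows [tʃ] ~ [dʒ] at the end of the stem ([pɛxɔtʃ] vs [pɛxɔdʒu]).
But 'foot' keeps [tʃ] in both environments ([fɔsotʃ], [fɔsotʃu]), so there is no rule changing /tʃ/ to [dʒ] before the DIM suffix.
The underlying segment must be /dʒ/; voiced obstruents become voiceless word-finally, yielding [tʃ] there.
The one attested form of 'stone', [ʃasadʒu], shows underlying /ʃasadʒ/. Applying the same rule word-finally gives [ʃasatʃ].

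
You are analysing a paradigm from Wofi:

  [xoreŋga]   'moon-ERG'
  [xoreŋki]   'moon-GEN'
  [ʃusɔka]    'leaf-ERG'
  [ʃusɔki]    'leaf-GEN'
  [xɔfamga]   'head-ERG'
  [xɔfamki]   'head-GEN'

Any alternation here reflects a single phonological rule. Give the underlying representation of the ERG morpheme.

/-ga/

The ERG suffix surfaces as [-ga] and [-ka], depending on the final segment of the stem.
By contrast the GEN suffix keeps its initial [k] throughout — that segment must be underlying.
So the underlying form is /-ga/, and voiced stops become voiceless after a vowel.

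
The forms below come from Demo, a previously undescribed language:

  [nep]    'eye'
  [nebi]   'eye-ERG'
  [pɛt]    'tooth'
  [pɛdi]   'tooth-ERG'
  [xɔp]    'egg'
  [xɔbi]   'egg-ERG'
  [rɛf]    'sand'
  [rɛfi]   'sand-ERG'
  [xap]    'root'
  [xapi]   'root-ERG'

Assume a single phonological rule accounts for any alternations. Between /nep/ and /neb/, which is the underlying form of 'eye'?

/neb/

The root 'eye' surfaces as [nep] and [nebi], with a stem-final [p] ~ [b] alternation.
The stem 'root' ([xap], [xapi]) shows [p] unchanged in both environments, so [p] cannot be basic with [b] derived before the ERG suffix.
The alternation reflects word-final obstruent devoicing: voiced obstruents become voiceless word-finally. /b/ is underlying.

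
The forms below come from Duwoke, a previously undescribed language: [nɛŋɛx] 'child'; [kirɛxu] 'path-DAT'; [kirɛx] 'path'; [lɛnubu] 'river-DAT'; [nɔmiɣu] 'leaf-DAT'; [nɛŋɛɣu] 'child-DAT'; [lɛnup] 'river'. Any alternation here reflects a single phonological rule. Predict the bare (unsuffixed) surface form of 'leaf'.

'child' shows [x] ~ [ɣ] at the end of the stem ([nɛŋɛx] vs [nɛŋɛɣu]).
If /x/ were underlying and a rule turned it into [ɣ] before the DAT suffix, 'path' would also alternate; but it has [x] in both [kirɛx] and [kirɛxu].
The underlying segment must be /ɣ/; voiced obstruents become voiceless word-finally, yielding [x] there.
From [nɔmiɣu] the stem 'leaf' is /nɔmiɣ/; word-finally this yields [nɔmix].

[nɔmix]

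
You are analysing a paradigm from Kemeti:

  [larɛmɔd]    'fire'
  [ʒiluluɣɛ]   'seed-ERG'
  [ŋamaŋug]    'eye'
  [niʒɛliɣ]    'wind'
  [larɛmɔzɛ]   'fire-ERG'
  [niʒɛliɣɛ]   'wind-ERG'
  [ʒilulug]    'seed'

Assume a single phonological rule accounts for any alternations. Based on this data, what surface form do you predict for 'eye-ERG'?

'seed' shows [ɣ] ~ [g] at the end of the stem ([ʒiluluɣɛ] vs [ʒilulug]).
But 'wind' keeps [ɣ] in both environments ([niʒɛliɣɛ], [niʒɛliɣ]), so there is no rule changing /ɣ/ to [g] in isolation.
The alternation reflects intervocalic spirantization: voiced stops become fricatives between vowels. /g/ is underlying.
The one attested form of 'eye', [ŋamaŋug], shows underlying /ŋamaŋug/. Applying the same rule between vowels gives [ŋamaŋuɣɛ].

[ŋamaŋuɣɛ]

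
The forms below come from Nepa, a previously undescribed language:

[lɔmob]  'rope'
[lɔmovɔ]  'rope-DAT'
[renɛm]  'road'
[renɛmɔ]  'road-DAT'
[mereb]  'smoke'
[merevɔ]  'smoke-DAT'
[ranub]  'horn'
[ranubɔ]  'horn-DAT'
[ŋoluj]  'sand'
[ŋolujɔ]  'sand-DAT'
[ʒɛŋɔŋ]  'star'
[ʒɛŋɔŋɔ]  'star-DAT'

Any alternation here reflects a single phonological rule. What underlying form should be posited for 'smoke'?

'smoke' shows [b] ~ [v] at the end of the stem ([mereb] vs [merevɔ]).
But 'horn' keeps [b] in both environments ([ranub], [ranubɔ]), so there is no rule changing /b/ to [v] before the DAT suffix.
Therefore /v/ is basic and [b] is derived by word-final hardening (voiced fricatives become stops word-finally).

/merev/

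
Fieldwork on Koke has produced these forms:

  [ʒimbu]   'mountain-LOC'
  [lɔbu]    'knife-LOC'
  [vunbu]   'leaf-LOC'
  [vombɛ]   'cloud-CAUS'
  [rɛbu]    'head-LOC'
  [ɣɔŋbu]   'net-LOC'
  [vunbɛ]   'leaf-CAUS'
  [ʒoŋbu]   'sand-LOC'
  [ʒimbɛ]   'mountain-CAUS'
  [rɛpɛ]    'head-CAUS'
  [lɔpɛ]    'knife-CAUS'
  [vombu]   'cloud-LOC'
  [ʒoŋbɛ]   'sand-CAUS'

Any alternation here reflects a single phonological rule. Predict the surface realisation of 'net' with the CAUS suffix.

[ɣɔŋbɛ]

The CAUS morpheme has two allomorphs, [-bɛ] and [-pɛ].
By contrast the LOC suffix keeps its initial [b] throughout — that segment must be underlying.
So the underlying form is /-pɛ/, and voiceless stops become voiced after a nasal.
After 'net', which ends in a nasal, the suffix surfaces as [-bɛ], giving [ɣɔŋbɛ].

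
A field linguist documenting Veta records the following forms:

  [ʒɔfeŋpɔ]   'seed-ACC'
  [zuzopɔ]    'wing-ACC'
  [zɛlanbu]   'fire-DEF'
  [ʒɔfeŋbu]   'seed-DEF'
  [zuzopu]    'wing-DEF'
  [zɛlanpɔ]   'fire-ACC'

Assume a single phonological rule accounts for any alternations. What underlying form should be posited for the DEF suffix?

/-bu/

The DEF morpheme has two allomorphs, [-bu] and [-pu].
The ACC suffix, which begins with [p], is invariant after every stem; so [p] is not altered by any rule here.
The DEF suffix is therefore /-bu/ underlyingly, with post-vocalic devoicing: voiced stops become voiceless after a vowel.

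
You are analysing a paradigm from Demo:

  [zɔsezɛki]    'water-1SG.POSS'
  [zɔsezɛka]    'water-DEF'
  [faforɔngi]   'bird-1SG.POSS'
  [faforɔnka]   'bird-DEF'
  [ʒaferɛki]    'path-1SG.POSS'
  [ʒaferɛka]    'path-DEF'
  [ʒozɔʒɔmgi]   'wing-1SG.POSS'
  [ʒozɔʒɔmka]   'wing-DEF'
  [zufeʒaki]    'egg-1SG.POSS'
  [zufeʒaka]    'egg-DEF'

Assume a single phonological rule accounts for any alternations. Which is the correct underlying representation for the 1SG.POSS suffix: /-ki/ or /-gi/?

The 1SG.POSS suffix surfaces as [-gi] and [-ki], depending on the final segment of the stem.
The DEF suffix, which begins with [k], is invariant after every stem; so [k] is not altered by any rule here.
The 1SG.POSS suffix is therefore /-gi/ underlyingly, with post-vocalic devoicing: voiced stops become voiceless after a vowel.

/-gi/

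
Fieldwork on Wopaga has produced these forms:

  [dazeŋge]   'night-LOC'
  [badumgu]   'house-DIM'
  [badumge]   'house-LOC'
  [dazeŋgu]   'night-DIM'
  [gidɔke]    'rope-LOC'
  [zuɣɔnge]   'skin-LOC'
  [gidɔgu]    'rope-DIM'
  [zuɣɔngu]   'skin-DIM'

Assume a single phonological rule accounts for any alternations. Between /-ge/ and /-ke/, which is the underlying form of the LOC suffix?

The LOC suffix surfaces as [-ge] and [-ke], depending on the final segment of the stem.
The DIM suffix, which begins with [g], is invariant after every stem; so [g] is not altered by any rule here.
The LOC suffix is therefore /-ke/ underlyingly, with post-nasal voicing: voiceless stops become voiced after a nasal.

/-ke/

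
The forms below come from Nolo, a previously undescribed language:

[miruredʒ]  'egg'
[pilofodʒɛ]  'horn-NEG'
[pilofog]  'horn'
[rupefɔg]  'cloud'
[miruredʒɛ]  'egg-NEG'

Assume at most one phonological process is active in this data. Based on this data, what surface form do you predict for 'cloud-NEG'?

'horn' shows [dʒ] ~ [g] at the end of the stem ([pilofodʒɛ] vs [pilofog]).
Compare 'egg', with invariant [dʒ] in [miruredʒɛ] and [miruredʒ]: an analysis with underlying /dʒ/ and a rule producing [g] in isolation would wrongly predict alternation here too.
Therefore /g/ is basic and [dʒ] is derived by palatalization before a front vowel (/g/ becomes palato-alveolar [dʒ] before a front vowel).
From [rupefɔg] the stem 'cloud' is /rupefɔg/; before a front vowel this yields [rupefɔdʒɛ].

[rupefɔdʒɛ]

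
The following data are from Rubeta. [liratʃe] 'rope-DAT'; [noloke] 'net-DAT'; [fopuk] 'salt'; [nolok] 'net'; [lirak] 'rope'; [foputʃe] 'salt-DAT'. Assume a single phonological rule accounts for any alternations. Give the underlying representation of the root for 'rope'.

'rope' shows [tʃ] ~ [k] at the end of the stem ([liratʃe] vs [lirak]).
If /k/ were underlying and a rule turned it into [tʃ] before the DAT suffix, 'net' would also alternate; but it has [k] in both [noloke] and [nolok].
Therefore /tʃ/ is basic and [k] is derived by depalatalization (palato-alveolar /tʃ/ becomes [k] when no front vowel follows).
Hence 'rope' is /liratʃ/ underlyingly.

/liratʃ/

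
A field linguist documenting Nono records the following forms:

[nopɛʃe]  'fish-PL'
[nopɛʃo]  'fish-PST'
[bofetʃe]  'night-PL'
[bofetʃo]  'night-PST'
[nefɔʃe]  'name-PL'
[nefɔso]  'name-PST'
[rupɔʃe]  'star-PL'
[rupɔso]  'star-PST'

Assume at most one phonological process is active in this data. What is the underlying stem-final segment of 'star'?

In [rupɔʃe] and [rupɔso] the final segment of 'star' alternates: [ʃ] ~ [s].
If /ʃ/ were underlying and a rule turned it into [s] before the PST suffix, 'fish' would also alternate; but it has [ʃ] in both [nopɛʃe] and [nopɛʃo].
Therefore /s/ is basic and [ʃ] is derived by palatalization before a front vowel (/s/ becomes palato-alveolar [ʃ] before a front vowel).

/s/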